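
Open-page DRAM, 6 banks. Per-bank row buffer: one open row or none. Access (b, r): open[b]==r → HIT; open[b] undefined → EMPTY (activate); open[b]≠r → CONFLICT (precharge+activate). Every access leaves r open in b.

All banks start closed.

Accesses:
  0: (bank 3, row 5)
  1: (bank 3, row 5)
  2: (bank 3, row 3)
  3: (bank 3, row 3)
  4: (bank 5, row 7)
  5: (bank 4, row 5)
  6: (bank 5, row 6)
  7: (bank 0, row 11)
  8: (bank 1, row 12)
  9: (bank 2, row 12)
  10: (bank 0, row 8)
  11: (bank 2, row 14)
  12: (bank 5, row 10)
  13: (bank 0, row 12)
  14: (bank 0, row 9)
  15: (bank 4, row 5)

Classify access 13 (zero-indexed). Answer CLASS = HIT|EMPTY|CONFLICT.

CLASS = CONFLICT

step 0: bank3 None->5 [EMPTY]
step 1: bank3 5->5 [HIT]
step 2: bank3 5->3 [CONFLICT]
step 3: bank3 3->3 [HIT]
step 4: bank5 None->7 [EMPTY]
step 5: bank4 None->5 [EMPTY]
step 6: bank5 7->6 [CONFLICT]
step 7: bank0 None->11 [EMPTY]
step 8: bank1 None->12 [EMPTY]
step 9: bank2 None->12 [EMPTY]
step 10: bank0 11->8 [CONFLICT]
step 11: bank2 12->14 [CONFLICT]
step 12: bank5 6->10 [CONFLICT]
step 13: bank0 8->12 [CONFLICT]
step 14: bank0 12->9 [CONFLICT]
step 15: bank4 5->5 [HIT]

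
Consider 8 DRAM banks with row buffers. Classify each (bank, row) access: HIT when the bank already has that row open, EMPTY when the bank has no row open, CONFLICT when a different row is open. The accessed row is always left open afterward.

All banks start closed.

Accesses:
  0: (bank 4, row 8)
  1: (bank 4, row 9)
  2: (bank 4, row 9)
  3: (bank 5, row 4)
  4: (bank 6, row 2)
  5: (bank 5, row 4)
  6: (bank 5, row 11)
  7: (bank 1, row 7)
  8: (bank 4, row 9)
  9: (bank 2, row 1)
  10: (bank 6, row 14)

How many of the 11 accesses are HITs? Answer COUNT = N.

0: bank 4 row 8 — prev None → EMPTY
1: bank 4 row 9 — prev 8 → CONFLICT
2: bank 4 row 9 — prev 9 → HIT
3: bank 5 row 4 — prev None → EMPTY
4: bank 6 row 2 — prev None → EMPTY
5: bank 5 row 4 — prev 4 → HIT
6: bank 5 row 11 — prev 4 → CONFLICT
7: bank 1 row 7 — prev None → EMPTY
8: bank 4 row 9 — prev 9 → HIT
9: bank 2 row 1 — prev None → EMPTY
10: bank 6 row 14 — prev 2 → CONFLICT

COUNT = 3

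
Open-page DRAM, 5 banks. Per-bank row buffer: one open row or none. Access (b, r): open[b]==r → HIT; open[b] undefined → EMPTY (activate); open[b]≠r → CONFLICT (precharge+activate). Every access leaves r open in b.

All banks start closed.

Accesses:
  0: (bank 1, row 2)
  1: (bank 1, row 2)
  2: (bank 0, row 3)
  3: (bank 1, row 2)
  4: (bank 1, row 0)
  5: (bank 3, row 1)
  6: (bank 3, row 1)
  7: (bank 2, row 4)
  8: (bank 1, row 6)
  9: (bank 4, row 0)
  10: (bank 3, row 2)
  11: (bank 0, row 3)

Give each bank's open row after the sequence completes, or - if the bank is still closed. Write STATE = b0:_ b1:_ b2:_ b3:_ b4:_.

STATE = b0:3 b1:6 b2:4 b3:2 b4:0

step 0: bank1 None->2 [EMPTY]
step 1: bank1 2->2 [HIT]
step 2: bank0 None->3 [EMPTY]
step 3: bank1 2->2 [HIT]
step 4: bank1 2->0 [CONFLICT]
step 5: bank3 None->1 [EMPTY]
step 6: bank3 1->1 [HIT]
step 7: bank2 None->4 [EMPTY]
step 8: bank1 0->6 [CONFLICT]
step 9: bank4 None->0 [EMPTY]
step 10: bank3 1->2 [CONFLICT]
step 11: bank0 3->3 [HIT]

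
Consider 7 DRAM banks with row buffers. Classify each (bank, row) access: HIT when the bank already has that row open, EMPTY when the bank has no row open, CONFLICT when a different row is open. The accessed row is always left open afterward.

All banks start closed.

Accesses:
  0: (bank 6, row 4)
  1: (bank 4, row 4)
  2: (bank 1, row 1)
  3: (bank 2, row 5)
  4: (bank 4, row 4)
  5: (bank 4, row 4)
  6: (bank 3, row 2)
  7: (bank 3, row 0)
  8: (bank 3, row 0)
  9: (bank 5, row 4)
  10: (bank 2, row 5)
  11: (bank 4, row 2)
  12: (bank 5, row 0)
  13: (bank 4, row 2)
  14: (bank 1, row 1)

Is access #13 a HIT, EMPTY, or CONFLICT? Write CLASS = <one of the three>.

  [0] b6 r4: no row ⇒ E
  [1] b4 r4: no row ⇒ E
  [2] b1 r1: no row ⇒ E
  [3] b2 r5: no row ⇒ E
  [4] b4 r4: had r4 ⇒ H
  [5] b4 r4: had r4 ⇒ H
  [6] b3 r2: no row ⇒ E
  [7] b3 r0: had r2 ⇒ C
  [8] b3 r0: had r0 ⇒ H
  [9] b5 r4: no row ⇒ E
  [10] b2 r5: had r5 ⇒ H
  [11] b4 r2: had r4 ⇒ C
  [12] b5 r0: had r4 ⇒ C
  [13] b4 r2: had r2 ⇒ H
  [14] b1 r1: had r1 ⇒ H

CLASS = HIT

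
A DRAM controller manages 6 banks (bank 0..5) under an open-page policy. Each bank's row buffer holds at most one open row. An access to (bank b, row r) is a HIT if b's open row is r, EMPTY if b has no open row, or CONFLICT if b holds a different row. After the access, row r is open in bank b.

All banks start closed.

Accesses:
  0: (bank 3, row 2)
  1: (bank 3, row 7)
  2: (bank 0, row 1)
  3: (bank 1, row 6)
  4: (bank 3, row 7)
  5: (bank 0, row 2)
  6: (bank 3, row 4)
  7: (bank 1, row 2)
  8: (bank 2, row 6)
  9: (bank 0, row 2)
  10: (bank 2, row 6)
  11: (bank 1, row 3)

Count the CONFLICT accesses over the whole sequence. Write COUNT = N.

COUNT = 5

#0 (3,2) E
#1 (3,7) C  (was 2)
#2 (0,1) E
#3 (1,6) E
#4 (3,7) H  (was 7)
#5 (0,2) C  (was 1)
#6 (3,4) C  (was 7)
#7 (1,2) C  (was 6)
#8 (2,6) E
#9 (0,2) H  (was 2)
#10 (2,6) H  (was 6)
#11 (1,3) C  (was 2)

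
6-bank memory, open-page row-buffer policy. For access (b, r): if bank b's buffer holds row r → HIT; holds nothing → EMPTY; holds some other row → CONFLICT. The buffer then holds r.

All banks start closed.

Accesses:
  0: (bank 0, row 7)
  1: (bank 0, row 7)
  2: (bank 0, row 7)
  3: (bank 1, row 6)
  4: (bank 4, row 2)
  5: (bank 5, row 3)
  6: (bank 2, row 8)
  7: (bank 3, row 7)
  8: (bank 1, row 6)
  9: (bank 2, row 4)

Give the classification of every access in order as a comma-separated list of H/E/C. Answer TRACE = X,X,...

0: bank 0 row 7 — prev None → EMPTY
1: bank 0 row 7 — prev 7 → HIT
2: bank 0 row 7 — prev 7 → HIT
3: bank 1 row 6 — prev None → EMPTY
4: bank 4 row 2 — prev None → EMPTY
5: bank 5 row 3 — prev None → EMPTY
6: bank 2 row 8 — prev None → EMPTY
7: bank 3 row 7 — prev None → EMPTY
8: bank 1 row 6 — prev 6 → HIT
9: bank 2 row 4 — prev 8 → CONFLICT

TRACE = E,H,H,E,E,E,E,E,H,C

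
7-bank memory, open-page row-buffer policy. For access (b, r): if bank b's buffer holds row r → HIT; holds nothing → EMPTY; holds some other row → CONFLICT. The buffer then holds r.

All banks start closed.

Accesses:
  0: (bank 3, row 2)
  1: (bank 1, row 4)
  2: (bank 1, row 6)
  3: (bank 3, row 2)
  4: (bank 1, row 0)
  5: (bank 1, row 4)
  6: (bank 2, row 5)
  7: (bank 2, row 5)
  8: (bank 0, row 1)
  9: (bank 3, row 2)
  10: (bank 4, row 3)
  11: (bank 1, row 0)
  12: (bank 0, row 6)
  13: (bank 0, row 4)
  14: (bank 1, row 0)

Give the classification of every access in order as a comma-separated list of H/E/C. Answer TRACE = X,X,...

0: bank 3 row 2 — prev None → EMPTY
1: bank 1 row 4 — prev None → EMPTY
2: bank 1 row 6 — prev 4 → CONFLICT
3: bank 3 row 2 — prev 2 → HIT
4: bank 1 row 0 — prev 6 → CONFLICT
5: bank 1 row 4 — prev 0 → CONFLICT
6: bank 2 row 5 — prev None → EMPTY
7: bank 2 row 5 — prev 5 → HIT
8: bank 0 row 1 — prev None → EMPTY
9: bank 3 row 2 — prev 2 → HIT
10: bank 4 row 3 — prev None → EMPTY
11: bank 1 row 0 — prev 4 → CONFLICT
12: bank 0 row 6 — prev 1 → CONFLICT
13: bank 0 row 4 — prev 6 → CONFLICT
14: bank 1 row 0 — prev 0 → HIT

TRACE = E,E,C,H,C,C,E,H,E,H,E,C,C,C,H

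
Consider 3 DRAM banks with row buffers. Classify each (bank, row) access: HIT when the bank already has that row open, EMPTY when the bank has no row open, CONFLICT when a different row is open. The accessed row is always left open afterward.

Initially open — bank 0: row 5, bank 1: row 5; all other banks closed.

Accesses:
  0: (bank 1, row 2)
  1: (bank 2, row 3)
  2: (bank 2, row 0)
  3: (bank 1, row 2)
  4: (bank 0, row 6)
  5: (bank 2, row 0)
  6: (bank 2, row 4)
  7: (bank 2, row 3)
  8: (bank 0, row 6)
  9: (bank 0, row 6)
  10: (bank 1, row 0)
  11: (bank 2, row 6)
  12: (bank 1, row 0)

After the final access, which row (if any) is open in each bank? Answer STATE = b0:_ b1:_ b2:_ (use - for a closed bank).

STATE = b0:6 b1:0 b2:6

#0 (1,2) C  (was 5)
#1 (2,3) E
#2 (2,0) C  (was 3)
#3 (1,2) H  (was 2)
#4 (0,6) C  (was 5)
#5 (2,0) H  (was 0)
#6 (2,4) C  (was 0)
#7 (2,3) C  (was 4)
#8 (0,6) H  (was 6)
#9 (0,6) H  (was 6)
#10 (1,0) C  (was 2)
#11 (2,6) C  (was 3)
#12 (1,0) H  (was 0)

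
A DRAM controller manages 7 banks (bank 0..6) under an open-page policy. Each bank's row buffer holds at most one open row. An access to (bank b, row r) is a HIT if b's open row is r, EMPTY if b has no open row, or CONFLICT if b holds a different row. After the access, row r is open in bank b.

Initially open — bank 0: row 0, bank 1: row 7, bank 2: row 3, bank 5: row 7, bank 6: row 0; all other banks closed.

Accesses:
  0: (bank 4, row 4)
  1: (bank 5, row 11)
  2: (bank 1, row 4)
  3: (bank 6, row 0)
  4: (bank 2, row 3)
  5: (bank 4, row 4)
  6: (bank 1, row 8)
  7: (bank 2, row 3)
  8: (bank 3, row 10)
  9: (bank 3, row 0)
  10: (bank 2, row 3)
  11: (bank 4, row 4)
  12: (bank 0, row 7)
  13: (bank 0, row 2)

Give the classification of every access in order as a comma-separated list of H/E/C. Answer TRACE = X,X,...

TRACE = E,C,C,H,H,H,C,H,E,C,H,H,C,C

step 0: bank4 None->4 [EMPTY]
step 1: bank5 7->11 [CONFLICT]
step 2: bank1 7->4 [CONFLICT]
step 3: bank6 0->0 [HIT]
step 4: bank2 3->3 [HIT]
step 5: bank4 4->4 [HIT]
step 6: bank1 4->8 [CONFLICT]
step 7: bank2 3->3 [HIT]
step 8: bank3 None->10 [EMPTY]
step 9: bank3 10->0 [CONFLICT]
step 10: bank2 3->3 [HIT]
step 11: bank4 4->4 [HIT]
step 12: bank0 0->7 [CONFLICT]
step 13: bank0 7->2 [CONFLICT]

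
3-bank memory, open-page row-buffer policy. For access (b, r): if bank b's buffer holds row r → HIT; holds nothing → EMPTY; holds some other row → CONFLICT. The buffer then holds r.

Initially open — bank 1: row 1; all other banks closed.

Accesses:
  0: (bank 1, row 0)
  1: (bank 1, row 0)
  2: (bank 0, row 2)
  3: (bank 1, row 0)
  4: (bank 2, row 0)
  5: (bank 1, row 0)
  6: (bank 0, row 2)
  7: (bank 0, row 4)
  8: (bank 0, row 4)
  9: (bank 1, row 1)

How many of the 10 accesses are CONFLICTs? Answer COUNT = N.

COUNT = 3

0: bank 1 row 0 — prev 1 → CONFLICT
1: bank 1 row 0 — prev 0 → HIT
2: bank 0 row 2 — prev None → EMPTY
3: bank 1 row 0 — prev 0 → HIT
4: bank 2 row 0 — prev None → EMPTY
5: bank 1 row 0 — prev 0 → HIT
6: bank 0 row 2 — prev 2 → HIT
7: bank 0 row 4 — prev 2 → CONFLICT
8: bank 0 row 4 — prev 4 → HIT
9: bank 1 row 1 — prev 0 → CONFLICT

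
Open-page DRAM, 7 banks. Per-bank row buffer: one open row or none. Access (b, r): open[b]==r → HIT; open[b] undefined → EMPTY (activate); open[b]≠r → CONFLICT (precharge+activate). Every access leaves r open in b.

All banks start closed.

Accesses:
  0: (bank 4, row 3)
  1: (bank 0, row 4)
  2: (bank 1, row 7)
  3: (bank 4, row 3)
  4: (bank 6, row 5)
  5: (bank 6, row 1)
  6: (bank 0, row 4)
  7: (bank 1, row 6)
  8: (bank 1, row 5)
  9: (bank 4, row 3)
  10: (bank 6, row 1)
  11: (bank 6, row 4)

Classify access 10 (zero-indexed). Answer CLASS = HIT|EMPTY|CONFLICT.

#0 (4,3) E
#1 (0,4) E
#2 (1,7) E
#3 (4,3) H  (was 3)
#4 (6,5) E
#5 (6,1) C  (was 5)
#6 (0,4) H  (was 4)
#7 (1,6) C  (was 7)
#8 (1,5) C  (was 6)
#9 (4,3) H  (was 3)
#10 (6,1) H  (was 1)
#11 (6,4) C  (was 1)

CLASS = HIT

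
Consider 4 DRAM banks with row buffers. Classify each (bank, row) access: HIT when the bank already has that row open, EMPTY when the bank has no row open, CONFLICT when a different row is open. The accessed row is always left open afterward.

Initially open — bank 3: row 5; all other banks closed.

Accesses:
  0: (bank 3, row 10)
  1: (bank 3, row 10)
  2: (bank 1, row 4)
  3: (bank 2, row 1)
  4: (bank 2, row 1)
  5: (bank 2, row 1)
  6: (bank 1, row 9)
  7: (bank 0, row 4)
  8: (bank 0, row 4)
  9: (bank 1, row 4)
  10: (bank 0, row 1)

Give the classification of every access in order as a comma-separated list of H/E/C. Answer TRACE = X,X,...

TRACE = C,H,E,E,H,H,C,E,H,C,C

#0 (3,10) C  (was 5)
#1 (3,10) H  (was 10)
#2 (1,4) E
#3 (2,1) E
#4 (2,1) H  (was 1)
#5 (2,1) H  (was 1)
#6 (1,9) C  (was 4)
#7 (0,4) E
#8 (0,4) H  (was 4)
#9 (1,4) C  (was 9)
#10 (0,1) C  (was 4)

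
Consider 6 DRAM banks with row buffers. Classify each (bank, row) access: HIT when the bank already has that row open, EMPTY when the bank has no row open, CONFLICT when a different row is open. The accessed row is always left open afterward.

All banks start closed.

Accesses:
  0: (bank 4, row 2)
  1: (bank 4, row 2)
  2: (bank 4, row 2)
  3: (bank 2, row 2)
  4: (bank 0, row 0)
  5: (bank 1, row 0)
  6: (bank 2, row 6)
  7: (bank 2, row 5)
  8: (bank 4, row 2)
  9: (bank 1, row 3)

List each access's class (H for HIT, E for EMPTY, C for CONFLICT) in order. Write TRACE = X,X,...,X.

TRACE = E,H,H,E,E,E,C,C,H,C

step 0: bank4 None->2 [EMPTY]
step 1: bank4 2->2 [HIT]
step 2: bank4 2->2 [HIT]
step 3: bank2 None->2 [EMPTY]
step 4: bank0 None->0 [EMPTY]
step 5: bank1 None->0 [EMPTY]
step 6: bank2 2->6 [CONFLICT]
step 7: bank2 6->5 [CONFLICT]
step 8: bank4 2->2 [HIT]
step 9: bank1 0->3 [CONFLICT]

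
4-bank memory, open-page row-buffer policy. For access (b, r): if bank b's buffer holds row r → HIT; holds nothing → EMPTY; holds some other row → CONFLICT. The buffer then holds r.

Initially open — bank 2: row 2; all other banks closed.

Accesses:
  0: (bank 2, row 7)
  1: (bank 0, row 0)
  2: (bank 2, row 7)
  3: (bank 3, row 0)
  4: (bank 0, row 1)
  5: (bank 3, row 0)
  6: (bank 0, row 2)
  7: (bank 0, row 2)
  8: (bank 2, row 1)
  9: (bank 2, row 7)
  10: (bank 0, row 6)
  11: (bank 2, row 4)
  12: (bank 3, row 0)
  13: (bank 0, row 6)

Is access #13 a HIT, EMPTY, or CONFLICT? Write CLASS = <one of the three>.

#0 (2,7) C  (was 2)
#1 (0,0) E
#2 (2,7) H  (was 7)
#3 (3,0) E
#4 (0,1) C  (was 0)
#5 (3,0) H  (was 0)
#6 (0,2) C  (was 1)
#7 (0,2) H  (was 2)
#8 (2,1) C  (was 7)
#9 (2,7) C  (was 1)
#10 (0,6) C  (was 2)
#11 (2,4) C  (was 7)
#12 (3,0) H  (was 0)
#13 (0,6) H  (was 6)

CLASS = HIT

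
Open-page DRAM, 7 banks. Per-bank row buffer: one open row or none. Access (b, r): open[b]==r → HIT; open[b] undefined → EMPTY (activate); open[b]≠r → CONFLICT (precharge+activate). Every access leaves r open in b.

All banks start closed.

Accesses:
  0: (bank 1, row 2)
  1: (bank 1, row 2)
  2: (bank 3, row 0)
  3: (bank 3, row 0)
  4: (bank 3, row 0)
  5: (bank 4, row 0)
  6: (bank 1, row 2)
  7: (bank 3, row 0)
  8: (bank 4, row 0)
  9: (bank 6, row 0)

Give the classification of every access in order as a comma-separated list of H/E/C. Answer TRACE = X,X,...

TRACE = E,H,E,H,H,E,H,H,H,E

step 0: bank1 None->2 [EMPTY]
step 1: bank1 2->2 [HIT]
step 2: bank3 None->0 [EMPTY]
step 3: bank3 0->0 [HIT]
step 4: bank3 0->0 [HIT]
step 5: bank4 None->0 [EMPTY]
step 6: bank1 2->2 [HIT]
step 7: bank3 0->0 [HIT]
step 8: bank4 0->0 [HIT]
step 9: bank6 None->0 [EMPTY]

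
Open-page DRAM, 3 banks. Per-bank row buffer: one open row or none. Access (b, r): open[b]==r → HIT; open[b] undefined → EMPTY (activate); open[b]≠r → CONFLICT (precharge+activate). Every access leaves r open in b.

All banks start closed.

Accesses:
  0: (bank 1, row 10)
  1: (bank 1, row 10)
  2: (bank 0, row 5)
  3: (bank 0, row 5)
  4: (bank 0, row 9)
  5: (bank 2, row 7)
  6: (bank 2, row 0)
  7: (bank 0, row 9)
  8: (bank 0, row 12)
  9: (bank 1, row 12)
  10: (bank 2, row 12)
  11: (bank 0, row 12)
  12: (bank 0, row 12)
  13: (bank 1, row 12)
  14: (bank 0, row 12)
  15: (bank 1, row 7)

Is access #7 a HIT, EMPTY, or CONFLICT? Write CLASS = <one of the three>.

CLASS = HIT

  [0] b1 r10: no row ⇒ E
  [1] b1 r10: had r10 ⇒ H
  [2] b0 r5: no row ⇒ E
  [3] b0 r5: had r5 ⇒ H
  [4] b0 r9: had r5 ⇒ C
  [5] b2 r7: no row ⇒ E
  [6] b2 r0: had r7 ⇒ C
  [7] b0 r9: had r9 ⇒ H
  [8] b0 r12: had r9 ⇒ C
  [9] b1 r12: had r10 ⇒ C
  [10] b2 r12: had r0 ⇒ C
  [11] b0 r12: had r12 ⇒ H
  [12] b0 r12: had r12 ⇒ H
  [13] b1 r12: had r12 ⇒ H
  [14] b0 r12: had r12 ⇒ H
  [15] b1 r7: had r12 ⇒ C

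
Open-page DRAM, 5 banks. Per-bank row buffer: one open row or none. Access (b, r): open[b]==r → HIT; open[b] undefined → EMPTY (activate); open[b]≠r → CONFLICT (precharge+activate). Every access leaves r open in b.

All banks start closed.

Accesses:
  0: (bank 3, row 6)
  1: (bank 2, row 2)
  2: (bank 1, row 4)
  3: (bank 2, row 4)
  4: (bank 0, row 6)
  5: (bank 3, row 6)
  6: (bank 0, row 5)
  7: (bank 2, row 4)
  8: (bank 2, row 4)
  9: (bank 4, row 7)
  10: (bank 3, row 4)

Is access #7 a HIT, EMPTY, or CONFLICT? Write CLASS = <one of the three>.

  [0] b3 r6: no row ⇒ E
  [1] b2 r2: no row ⇒ E
  [2] b1 r4: no row ⇒ E
  [3] b2 r4: had r2 ⇒ C
  [4] b0 r6: no row ⇒ E
  [5] b3 r6: had r6 ⇒ H
  [6] b0 r5: had r6 ⇒ C
  [7] b2 r4: had r4 ⇒ H
  [8] b2 r4: had r4 ⇒ H
  [9] b4 r7: no row ⇒ E
  [10] b3 r4: had r6 ⇒ C

CLASS = HIT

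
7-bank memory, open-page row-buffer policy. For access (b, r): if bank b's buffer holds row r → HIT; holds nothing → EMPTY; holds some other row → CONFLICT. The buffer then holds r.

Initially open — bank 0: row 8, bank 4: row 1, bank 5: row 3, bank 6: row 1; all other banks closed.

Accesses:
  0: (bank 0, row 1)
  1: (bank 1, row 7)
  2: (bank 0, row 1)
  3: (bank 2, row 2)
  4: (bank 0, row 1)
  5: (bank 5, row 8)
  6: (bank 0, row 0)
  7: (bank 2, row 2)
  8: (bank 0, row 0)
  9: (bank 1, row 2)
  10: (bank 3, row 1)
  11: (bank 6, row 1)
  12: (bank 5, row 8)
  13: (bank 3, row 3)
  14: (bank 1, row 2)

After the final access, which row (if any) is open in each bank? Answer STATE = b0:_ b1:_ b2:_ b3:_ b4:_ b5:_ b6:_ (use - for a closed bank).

STATE = b0:0 b1:2 b2:2 b3:3 b4:1 b5:8 b6:1

#0 (0,1) C  (was 8)
#1 (1,7) E
#2 (0,1) H  (was 1)
#3 (2,2) E
#4 (0,1) H  (was 1)
#5 (5,8) C  (was 3)
#6 (0,0) C  (was 1)
#7 (2,2) H  (was 2)
#8 (0,0) H  (was 0)
#9 (1,2) C  (was 7)
#10 (3,1) E
#11 (6,1) H  (was 1)
#12 (5,8) H  (was 8)
#13 (3,3) C  (was 1)
#14 (1,2) H  (was 2)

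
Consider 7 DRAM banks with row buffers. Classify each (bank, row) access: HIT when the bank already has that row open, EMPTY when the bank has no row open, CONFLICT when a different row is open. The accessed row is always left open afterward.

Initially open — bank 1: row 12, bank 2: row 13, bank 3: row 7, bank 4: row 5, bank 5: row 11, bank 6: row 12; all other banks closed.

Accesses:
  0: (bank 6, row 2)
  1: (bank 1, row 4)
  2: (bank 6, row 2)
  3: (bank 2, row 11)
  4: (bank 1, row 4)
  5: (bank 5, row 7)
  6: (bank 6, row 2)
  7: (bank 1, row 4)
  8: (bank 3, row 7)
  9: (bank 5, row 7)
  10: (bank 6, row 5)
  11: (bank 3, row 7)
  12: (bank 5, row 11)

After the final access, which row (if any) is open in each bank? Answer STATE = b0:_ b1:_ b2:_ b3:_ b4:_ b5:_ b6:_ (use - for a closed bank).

#0 (6,2) C  (was 12)
#1 (1,4) C  (was 12)
#2 (6,2) H  (was 2)
#3 (2,11) C  (was 13)
#4 (1,4) H  (was 4)
#5 (5,7) C  (was 11)
#6 (6,2) H  (was 2)
#7 (1,4) H  (was 4)
#8 (3,7) H  (was 7)
#9 (5,7) H  (was 7)
#10 (6,5) C  (was 2)
#11 (3,7) H  (was 7)
#12 (5,11) C  (was 7)

STATE = b0:- b1:4 b2:11 b3:7 b4:5 b5:11 b6:5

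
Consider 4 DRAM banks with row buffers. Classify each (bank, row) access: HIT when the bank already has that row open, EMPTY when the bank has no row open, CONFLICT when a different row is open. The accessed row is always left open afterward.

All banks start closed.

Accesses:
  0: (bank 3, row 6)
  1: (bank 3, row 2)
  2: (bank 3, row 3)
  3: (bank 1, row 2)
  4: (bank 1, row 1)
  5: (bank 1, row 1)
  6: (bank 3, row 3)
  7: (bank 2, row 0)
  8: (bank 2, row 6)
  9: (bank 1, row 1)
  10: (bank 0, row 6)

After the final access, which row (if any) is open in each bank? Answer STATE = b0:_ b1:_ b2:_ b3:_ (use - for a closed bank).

0: bank 3 row 6 — prev None → EMPTY
1: bank 3 row 2 — prev 6 → CONFLICT
2: bank 3 row 3 — prev 2 → CONFLICT
3: bank 1 row 2 — prev None → EMPTY
4: bank 1 row 1 — prev 2 → CONFLICT
5: bank 1 row 1 — prev 1 → HIT
6: bank 3 row 3 — prev 3 → HIT
7: bank 2 row 0 — prev None → EMPTY
8: bank 2 row 6 — prev 0 → CONFLICT
9: bank 1 row 1 — prev 1 → HIT
10: bank 0 row 6 — prev None → EMPTY

STATE = b0:6 b1:1 b2:6 b3:3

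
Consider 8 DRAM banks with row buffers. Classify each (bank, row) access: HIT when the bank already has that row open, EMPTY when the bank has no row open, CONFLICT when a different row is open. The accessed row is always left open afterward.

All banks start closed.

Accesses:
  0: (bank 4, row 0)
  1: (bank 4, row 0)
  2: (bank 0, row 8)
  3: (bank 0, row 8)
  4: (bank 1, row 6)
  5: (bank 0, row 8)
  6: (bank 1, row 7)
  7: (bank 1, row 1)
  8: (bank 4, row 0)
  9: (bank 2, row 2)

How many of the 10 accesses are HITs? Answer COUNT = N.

COUNT = 4

#0 (4,0) E
#1 (4,0) H  (was 0)
#2 (0,8) E
#3 (0,8) H  (was 8)
#4 (1,6) E
#5 (0,8) H  (was 8)
#6 (1,7) C  (was 6)
#7 (1,1) C  (was 7)
#8 (4,0) H  (was 0)
#9 (2,2) E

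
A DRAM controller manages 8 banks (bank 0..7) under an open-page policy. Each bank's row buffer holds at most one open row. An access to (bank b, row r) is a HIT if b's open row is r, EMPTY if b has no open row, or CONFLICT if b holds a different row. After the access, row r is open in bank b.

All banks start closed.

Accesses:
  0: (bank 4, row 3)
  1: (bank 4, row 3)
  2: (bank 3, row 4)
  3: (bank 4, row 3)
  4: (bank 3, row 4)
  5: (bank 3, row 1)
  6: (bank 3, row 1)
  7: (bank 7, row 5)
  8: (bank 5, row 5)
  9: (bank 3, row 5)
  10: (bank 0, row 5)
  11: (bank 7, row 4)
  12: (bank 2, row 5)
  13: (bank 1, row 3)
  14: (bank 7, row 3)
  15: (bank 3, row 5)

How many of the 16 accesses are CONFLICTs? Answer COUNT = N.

COUNT = 4

  [0] b4 r3: no row ⇒ E
  [1] b4 r3: had r3 ⇒ H
  [2] b3 r4: no row ⇒ E
  [3] b4 r3: had r3 ⇒ H
  [4] b3 r4: had r4 ⇒ H
  [5] b3 r1: had r4 ⇒ C
  [6] b3 r1: had r1 ⇒ H
  [7] b7 r5: no row ⇒ E
  [8] b5 r5: no row ⇒ E
  [9] b3 r5: had r1 ⇒ C
  [10] b0 r5: no row ⇒ E
  [11] b7 r4: had r5 ⇒ C
  [12] b2 r5: no row ⇒ E
  [13] b1 r3: no row ⇒ E
  [14] b7 r3: had r4 ⇒ C
  [15] b3 r5: had r5 ⇒ H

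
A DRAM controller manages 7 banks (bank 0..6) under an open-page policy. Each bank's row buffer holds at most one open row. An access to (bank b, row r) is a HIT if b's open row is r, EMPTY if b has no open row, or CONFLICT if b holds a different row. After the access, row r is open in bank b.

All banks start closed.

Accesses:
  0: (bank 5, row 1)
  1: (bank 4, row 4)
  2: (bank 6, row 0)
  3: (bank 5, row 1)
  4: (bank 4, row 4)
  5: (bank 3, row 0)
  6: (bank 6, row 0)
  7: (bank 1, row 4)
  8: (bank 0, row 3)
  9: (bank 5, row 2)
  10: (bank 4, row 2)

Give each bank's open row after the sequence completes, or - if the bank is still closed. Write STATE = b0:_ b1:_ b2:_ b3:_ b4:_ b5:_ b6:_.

0: bank 5 row 1 — prev None → EMPTY
1: bank 4 row 4 — prev None → EMPTY
2: bank 6 row 0 — prev None → EMPTY
3: bank 5 row 1 — prev 1 → HIT
4: bank 4 row 4 — prev 4 → HIT
5: bank 3 row 0 — prev None → EMPTY
6: bank 6 row 0 — prev 0 → HIT
7: bank 1 row 4 — prev None → EMPTY
8: bank 0 row 3 — prev None → EMPTY
9: bank 5 row 2 — prev 1 → CONFLICT
10: bank 4 row 2 — prev 4 → CONFLICT

STATE = b0:3 b1:4 b2:- b3:0 b4:2 b5:2 b6:0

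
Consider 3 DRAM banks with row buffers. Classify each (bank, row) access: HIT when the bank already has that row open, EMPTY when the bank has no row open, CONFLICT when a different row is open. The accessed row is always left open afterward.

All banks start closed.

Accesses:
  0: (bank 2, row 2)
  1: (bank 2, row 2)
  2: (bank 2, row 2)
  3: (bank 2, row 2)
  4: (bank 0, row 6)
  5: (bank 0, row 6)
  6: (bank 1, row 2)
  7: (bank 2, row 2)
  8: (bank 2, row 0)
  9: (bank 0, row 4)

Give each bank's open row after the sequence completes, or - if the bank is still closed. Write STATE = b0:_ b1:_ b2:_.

STATE = b0:4 b1:2 b2:0

  [0] b2 r2: no row ⇒ E
  [1] b2 r2: had r2 ⇒ H
  [2] b2 r2: had r2 ⇒ H
  [3] b2 r2: had r2 ⇒ H
  [4] b0 r6: no row ⇒ E
  [5] b0 r6: had r6 ⇒ H
  [6] b1 r2: no row ⇒ E
  [7] b2 r2: had r2 ⇒ H
  [8] b2 r0: had r2 ⇒ C
  [9] b0 r4: had r6 ⇒ C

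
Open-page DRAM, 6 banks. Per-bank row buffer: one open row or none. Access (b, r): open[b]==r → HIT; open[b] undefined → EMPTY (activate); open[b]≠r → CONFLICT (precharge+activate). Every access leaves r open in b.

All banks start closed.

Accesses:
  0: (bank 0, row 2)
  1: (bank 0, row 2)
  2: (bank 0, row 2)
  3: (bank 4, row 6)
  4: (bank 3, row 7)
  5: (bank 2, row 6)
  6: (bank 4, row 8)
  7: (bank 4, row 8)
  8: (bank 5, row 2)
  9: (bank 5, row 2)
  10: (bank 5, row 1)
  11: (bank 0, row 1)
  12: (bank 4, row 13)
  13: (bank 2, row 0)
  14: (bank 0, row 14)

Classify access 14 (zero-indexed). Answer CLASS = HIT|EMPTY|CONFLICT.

CLASS = CONFLICT

step 0: bank0 None->2 [EMPTY]
step 1: bank0 2->2 [HIT]
step 2: bank0 2->2 [HIT]
step 3: bank4 None->6 [EMPTY]
step 4: bank3 None->7 [EMPTY]
step 5: bank2 None->6 [EMPTY]
step 6: bank4 6->8 [CONFLICT]
step 7: bank4 8->8 [HIT]
step 8: bank5 None->2 [EMPTY]
step 9: bank5 2->2 [HIT]
step 10: bank5 2->1 [CONFLICT]
step 11: bank0 2->1 [CONFLICT]
step 12: bank4 8->13 [CONFLICT]
step 13: bank2 6->0 [CONFLICT]
step 14: bank0 1->14 [CONFLICT]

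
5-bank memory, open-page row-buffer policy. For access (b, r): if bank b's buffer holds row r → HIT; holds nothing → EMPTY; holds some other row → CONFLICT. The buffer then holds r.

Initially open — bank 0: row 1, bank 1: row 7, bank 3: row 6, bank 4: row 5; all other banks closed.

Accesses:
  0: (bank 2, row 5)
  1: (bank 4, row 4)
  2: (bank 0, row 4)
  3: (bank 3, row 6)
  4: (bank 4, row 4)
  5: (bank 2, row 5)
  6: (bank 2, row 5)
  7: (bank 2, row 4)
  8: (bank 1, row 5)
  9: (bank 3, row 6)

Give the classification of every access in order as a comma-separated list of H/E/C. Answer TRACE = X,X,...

TRACE = E,C,C,H,H,H,H,C,C,H

#0 (2,5) E
#1 (4,4) C  (was 5)
#2 (0,4) C  (was 1)
#3 (3,6) H  (was 6)
#4 (4,4) H  (was 4)
#5 (2,5) H  (was 5)
#6 (2,5) H  (was 5)
#7 (2,4) C  (was 5)
#8 (1,5) C  (was 7)
#9 (3,6) H  (was 6)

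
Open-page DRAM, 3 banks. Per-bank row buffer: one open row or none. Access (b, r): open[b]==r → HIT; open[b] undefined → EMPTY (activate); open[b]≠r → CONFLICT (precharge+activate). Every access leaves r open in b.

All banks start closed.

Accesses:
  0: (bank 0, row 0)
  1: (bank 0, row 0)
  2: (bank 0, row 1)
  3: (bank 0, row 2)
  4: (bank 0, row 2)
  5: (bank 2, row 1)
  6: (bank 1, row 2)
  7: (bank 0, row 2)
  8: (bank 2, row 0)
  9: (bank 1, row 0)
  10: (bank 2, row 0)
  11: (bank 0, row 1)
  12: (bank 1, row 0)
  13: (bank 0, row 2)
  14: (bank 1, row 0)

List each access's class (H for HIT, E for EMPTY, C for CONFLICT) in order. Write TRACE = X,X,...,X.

TRACE = E,H,C,C,H,E,E,H,C,C,H,C,H,C,H

step 0: bank0 None->0 [EMPTY]
step 1: bank0 0->0 [HIT]
step 2: bank0 0->1 [CONFLICT]
step 3: bank0 1->2 [CONFLICT]
step 4: bank0 2->2 [HIT]
step 5: bank2 None->1 [EMPTY]
step 6: bank1 None->2 [EMPTY]
step 7: bank0 2->2 [HIT]
step 8: bank2 1->0 [CONFLICT]
step 9: bank1 2->0 [CONFLICT]
step 10: bank2 0->0 [HIT]
step 11: bank0 2->1 [CONFLICT]
step 12: bank1 0->0 [HIT]
step 13: bank0 1->2 [CONFLICT]
step 14: bank1 0->0 [HIT]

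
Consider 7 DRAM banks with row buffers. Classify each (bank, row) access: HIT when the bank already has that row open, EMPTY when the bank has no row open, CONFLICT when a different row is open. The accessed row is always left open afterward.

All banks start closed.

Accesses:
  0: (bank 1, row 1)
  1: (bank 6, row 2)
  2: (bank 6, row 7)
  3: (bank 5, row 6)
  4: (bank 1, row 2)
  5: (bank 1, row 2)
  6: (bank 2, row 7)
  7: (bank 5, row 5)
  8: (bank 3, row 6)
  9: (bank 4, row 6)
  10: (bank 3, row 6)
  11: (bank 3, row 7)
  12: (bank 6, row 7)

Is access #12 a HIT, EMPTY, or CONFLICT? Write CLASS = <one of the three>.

CLASS = HIT

0: bank 1 row 1 — prev None → EMPTY
1: bank 6 row 2 — prev None → EMPTY
2: bank 6 row 7 — prev 2 → CONFLICT
3: bank 5 row 6 — prev None → EMPTY
4: bank 1 row 2 — prev 1 → CONFLICT
5: bank 1 row 2 — prev 2 → HIT
6: bank 2 row 7 — prev None → EMPTY
7: bank 5 row 5 — prev 6 → CONFLICT
8: bank 3 row 6 — prev None → EMPTY
9: bank 4 row 6 — prev None → EMPTY
10: bank 3 row 6 — prev 6 → HIT
11: bank 3 row 7 — prev 6 → CONFLICT
12: bank 6 row 7 — prev 7 → HIT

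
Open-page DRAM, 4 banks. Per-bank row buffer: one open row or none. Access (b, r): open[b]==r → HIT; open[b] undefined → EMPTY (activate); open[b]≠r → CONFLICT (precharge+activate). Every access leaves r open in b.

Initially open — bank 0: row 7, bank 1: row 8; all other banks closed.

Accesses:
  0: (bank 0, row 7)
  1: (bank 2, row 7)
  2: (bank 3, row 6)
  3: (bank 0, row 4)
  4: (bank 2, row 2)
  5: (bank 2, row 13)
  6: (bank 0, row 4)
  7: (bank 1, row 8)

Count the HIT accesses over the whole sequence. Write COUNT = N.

COUNT = 3

0: bank 0 row 7 — prev 7 → HIT
1: bank 2 row 7 — prev None → EMPTY
2: bank 3 row 6 — prev None → EMPTY
3: bank 0 row 4 — prev 7 → CONFLICT
4: bank 2 row 2 — prev 7 → CONFLICT
5: bank 2 row 13 — prev 2 → CONFLICT
6: bank 0 row 4 — prev 4 → HIT
7: bank 1 row 8 — prev 8 → HIT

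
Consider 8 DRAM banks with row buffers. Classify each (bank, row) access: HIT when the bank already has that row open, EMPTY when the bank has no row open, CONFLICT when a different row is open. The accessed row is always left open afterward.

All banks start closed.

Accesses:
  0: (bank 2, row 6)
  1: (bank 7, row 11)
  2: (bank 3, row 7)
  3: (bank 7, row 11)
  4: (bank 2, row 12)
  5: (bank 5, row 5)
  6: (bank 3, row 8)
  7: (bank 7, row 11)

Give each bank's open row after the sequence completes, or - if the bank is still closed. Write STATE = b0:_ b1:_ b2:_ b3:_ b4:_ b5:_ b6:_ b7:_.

STATE = b0:- b1:- b2:12 b3:8 b4:- b5:5 b6:- b7:11

  [0] b2 r6: no row ⇒ E
  [1] b7 r11: no row ⇒ E
  [2] b3 r7: no row ⇒ E
  [3] b7 r11: had r11 ⇒ H
  [4] b2 r12: had r6 ⇒ C
  [5] b5 r5: no row ⇒ E
  [6] b3 r8: had r7 ⇒ C
  [7] b7 r11: had r11 ⇒ H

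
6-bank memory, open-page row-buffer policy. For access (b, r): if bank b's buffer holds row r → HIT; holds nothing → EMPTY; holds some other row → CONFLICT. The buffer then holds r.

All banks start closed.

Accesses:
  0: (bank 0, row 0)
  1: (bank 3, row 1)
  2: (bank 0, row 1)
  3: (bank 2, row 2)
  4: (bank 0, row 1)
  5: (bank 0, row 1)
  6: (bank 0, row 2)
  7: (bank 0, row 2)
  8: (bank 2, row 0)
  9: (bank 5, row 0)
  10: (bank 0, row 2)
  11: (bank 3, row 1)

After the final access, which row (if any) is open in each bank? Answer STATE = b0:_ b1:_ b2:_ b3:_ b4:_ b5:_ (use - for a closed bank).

STATE = b0:2 b1:- b2:0 b3:1 b4:- b5:0

#0 (0,0) E
#1 (3,1) E
#2 (0,1) C  (was 0)
#3 (2,2) E
#4 (0,1) H  (was 1)
#5 (0,1) H  (was 1)
#6 (0,2) C  (was 1)
#7 (0,2) H  (was 2)
#8 (2,0) C  (was 2)
#9 (5,0) E
#10 (0,2) H  (was 2)
#11 (3,1) H  (was 1)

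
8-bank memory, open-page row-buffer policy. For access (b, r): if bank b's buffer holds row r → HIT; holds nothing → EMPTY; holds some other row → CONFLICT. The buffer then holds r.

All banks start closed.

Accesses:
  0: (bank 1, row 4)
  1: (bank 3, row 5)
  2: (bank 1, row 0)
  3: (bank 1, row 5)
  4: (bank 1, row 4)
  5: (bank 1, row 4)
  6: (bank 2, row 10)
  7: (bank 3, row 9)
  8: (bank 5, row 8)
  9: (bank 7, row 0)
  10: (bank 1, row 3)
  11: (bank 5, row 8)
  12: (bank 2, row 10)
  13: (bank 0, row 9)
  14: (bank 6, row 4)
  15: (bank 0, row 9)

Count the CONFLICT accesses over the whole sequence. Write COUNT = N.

COUNT = 5

step 0: bank1 None->4 [EMPTY]
step 1: bank3 None->5 [EMPTY]
step 2: bank1 4->0 [CONFLICT]
step 3: bank1 0->5 [CONFLICT]
step 4: bank1 5->4 [CONFLICT]
step 5: bank1 4->4 [HIT]
step 6: bank2 None->10 [EMPTY]
step 7: bank3 5->9 [CONFLICT]
step 8: bank5 None->8 [EMPTY]
step 9: bank7 None->0 [EMPTY]
step 10: bank1 4->3 [CONFLICT]
step 11: bank5 8->8 [HIT]
step 12: bank2 10->10 [HIT]
step 13: bank0 None->9 [EMPTY]
step 14: bank6 None->4 [EMPTY]
step 15: bank0 9->9 [HIT]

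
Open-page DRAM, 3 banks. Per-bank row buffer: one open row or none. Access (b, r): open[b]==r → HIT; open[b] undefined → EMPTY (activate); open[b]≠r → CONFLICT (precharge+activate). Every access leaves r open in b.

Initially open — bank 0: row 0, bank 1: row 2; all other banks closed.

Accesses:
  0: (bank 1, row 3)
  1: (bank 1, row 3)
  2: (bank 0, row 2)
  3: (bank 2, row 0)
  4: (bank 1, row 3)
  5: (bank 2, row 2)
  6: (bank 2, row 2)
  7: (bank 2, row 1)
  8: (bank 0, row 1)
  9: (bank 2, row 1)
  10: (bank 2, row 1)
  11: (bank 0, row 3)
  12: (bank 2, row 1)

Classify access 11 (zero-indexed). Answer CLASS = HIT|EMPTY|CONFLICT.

CLASS = CONFLICT

#0 (1,3) C  (was 2)
#1 (1,3) H  (was 3)
#2 (0,2) C  (was 0)
#3 (2,0) E
#4 (1,3) H  (was 3)
#5 (2,2) C  (was 0)
#6 (2,2) H  (was 2)
#7 (2,1) C  (was 2)
#8 (0,1) C  (was 2)
#9 (2,1) H  (was 1)
#10 (2,1) H  (was 1)
#11 (0,3) C  (was 1)
#12 (2,1) H  (was 1)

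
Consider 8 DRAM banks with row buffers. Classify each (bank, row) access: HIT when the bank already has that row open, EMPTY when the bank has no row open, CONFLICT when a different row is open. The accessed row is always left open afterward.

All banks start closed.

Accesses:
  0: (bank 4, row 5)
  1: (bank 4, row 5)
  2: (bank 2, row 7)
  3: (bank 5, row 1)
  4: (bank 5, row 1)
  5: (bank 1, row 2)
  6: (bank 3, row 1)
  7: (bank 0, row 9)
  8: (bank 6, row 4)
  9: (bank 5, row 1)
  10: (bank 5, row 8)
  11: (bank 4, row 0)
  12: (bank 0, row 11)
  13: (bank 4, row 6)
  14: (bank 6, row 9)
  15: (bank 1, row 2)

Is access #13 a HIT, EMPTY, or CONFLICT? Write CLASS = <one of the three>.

0: bank 4 row 5 — prev None → EMPTY
1: bank 4 row 5 — prev 5 → HIT
2: bank 2 row 7 — prev None → EMPTY
3: bank 5 row 1 — prev None → EMPTY
4: bank 5 row 1 — prev 1 → HIT
5: bank 1 row 2 — prev None → EMPTY
6: bank 3 row 1 — prev None → EMPTY
7: bank 0 row 9 — prev None → EMPTY
8: bank 6 row 4 — prev None → EMPTY
9: bank 5 row 1 — prev 1 → HIT
10: bank 5 row 8 — prev 1 → CONFLICT
11: bank 4 row 0 — prev 5 → CONFLICT
12: bank 0 row 11 — prev 9 → CONFLICT
13: bank 4 row 6 — prev 0 → CONFLICT
14: bank 6 row 9 — prev 4 → CONFLICT
15: bank 1 row 2 — prev 2 → HIT

CLASS = CONFLICT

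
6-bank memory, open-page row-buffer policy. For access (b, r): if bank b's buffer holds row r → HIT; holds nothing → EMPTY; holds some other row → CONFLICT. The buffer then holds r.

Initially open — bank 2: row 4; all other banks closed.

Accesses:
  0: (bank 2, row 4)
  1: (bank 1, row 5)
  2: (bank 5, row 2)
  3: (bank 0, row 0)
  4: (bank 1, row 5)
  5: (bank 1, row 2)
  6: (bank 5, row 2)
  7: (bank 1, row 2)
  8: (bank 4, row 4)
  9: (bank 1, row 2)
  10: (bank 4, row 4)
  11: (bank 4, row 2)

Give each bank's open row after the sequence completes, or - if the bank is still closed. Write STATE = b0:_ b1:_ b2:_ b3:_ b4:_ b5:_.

STATE = b0:0 b1:2 b2:4 b3:- b4:2 b5:2

0: bank 2 row 4 — prev 4 → HIT
1: bank 1 row 5 — prev None → EMPTY
2: bank 5 row 2 — prev None → EMPTY
3: bank 0 row 0 — prev None → EMPTY
4: bank 1 row 5 — prev 5 → HIT
5: bank 1 row 2 — prev 5 → CONFLICT
6: bank 5 row 2 — prev 2 → HIT
7: bank 1 row 2 — prev 2 → HIT
8: bank 4 row 4 — prev None → EMPTY
9: bank 1 row 2 — prev 2 → HIT
10: bank 4 row 4 — prev 4 → HIT
11: bank 4 row 2 — prev 4 → CONFLICT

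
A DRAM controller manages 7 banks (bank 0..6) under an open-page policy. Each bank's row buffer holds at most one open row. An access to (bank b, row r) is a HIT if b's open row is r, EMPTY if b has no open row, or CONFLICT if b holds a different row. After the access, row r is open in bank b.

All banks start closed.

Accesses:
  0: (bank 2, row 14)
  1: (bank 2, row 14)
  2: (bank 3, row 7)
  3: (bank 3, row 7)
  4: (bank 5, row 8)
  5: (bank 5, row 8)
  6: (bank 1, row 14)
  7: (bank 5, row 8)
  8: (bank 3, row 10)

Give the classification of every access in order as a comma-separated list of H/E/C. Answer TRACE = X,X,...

TRACE = E,H,E,H,E,H,E,H,C

#0 (2,14) E
#1 (2,14) H  (was 14)
#2 (3,7) E
#3 (3,7) H  (was 7)
#4 (5,8) E
#5 (5,8) H  (was 8)
#6 (1,14) E
#7 (5,8) H  (was 8)
#8 (3,10) C  (was 7)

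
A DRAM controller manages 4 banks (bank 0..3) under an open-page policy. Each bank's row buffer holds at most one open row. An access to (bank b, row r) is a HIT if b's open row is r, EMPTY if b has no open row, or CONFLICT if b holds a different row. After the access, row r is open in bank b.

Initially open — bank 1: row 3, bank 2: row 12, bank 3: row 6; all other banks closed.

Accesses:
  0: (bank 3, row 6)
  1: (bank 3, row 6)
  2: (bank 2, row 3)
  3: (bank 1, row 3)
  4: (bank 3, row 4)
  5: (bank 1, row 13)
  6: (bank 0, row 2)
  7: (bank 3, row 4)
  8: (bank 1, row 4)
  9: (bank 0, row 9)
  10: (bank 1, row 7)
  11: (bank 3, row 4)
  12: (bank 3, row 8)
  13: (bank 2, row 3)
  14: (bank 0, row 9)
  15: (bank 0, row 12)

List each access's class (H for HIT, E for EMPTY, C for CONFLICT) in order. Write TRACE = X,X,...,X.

TRACE = H,H,C,H,C,C,E,H,C,C,C,H,C,H,H,C

  [0] b3 r6: had r6 ⇒ H
  [1] b3 r6: had r6 ⇒ H
  [2] b2 r3: had r12 ⇒ C
  [3] b1 r3: had r3 ⇒ H
  [4] b3 r4: had r6 ⇒ C
  [5] b1 r13: had r3 ⇒ C
  [6] b0 r2: no row ⇒ E
  [7] b3 r4: had r4 ⇒ H
  [8] b1 r4: had r13 ⇒ C
  [9] b0 r9: had r2 ⇒ C
  [10] b1 r7: had r4 ⇒ C
  [11] b3 r4: had r4 ⇒ H
  [12] b3 r8: had r4 ⇒ C
  [13] b2 r3: had r3 ⇒ H
  [14] b0 r9: had r9 ⇒ H
  [15] b0 r12: had r9 ⇒ C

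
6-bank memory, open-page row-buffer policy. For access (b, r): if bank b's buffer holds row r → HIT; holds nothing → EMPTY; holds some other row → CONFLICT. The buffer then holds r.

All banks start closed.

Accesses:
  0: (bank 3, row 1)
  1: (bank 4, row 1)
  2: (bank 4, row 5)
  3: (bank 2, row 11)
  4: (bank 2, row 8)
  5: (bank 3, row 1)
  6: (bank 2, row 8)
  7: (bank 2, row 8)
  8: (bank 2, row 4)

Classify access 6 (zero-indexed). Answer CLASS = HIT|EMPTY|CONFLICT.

step 0: bank3 None->1 [EMPTY]
step 1: bank4 None->1 [EMPTY]
step 2: bank4 1->5 [CONFLICT]
step 3: bank2 None->11 [EMPTY]
step 4: bank2 11->8 [CONFLICT]
step 5: bank3 1->1 [HIT]
step 6: bank2 8->8 [HIT]
step 7: bank2 8->8 [HIT]
step 8: bank2 8->4 [CONFLICT]

CLASS = HIT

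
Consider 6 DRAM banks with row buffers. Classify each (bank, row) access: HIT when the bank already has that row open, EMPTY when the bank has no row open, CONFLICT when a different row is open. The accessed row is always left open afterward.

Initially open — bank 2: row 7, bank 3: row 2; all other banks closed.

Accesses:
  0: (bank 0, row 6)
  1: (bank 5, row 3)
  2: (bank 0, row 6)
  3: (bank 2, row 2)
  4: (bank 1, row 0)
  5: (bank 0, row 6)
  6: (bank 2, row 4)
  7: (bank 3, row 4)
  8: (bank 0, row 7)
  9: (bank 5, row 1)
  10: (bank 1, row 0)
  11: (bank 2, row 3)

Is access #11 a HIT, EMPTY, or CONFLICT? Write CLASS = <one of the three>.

CLASS = CONFLICT

  [0] b0 r6: no row ⇒ E
  [1] b5 r3: no row ⇒ E
  [2] b0 r6: had r6 ⇒ H
  [3] b2 r2: had r7 ⇒ C
  [4] b1 r0: no row ⇒ E
  [5] b0 r6: had r6 ⇒ H
  [6] b2 r4: had r2 ⇒ C
  [7] b3 r4: had r2 ⇒ C
  [8] b0 r7: had r6 ⇒ C
  [9] b5 r1: had r3 ⇒ C
  [10] b1 r0: had r0 ⇒ H
  [11] b2 r3: had r4 ⇒ C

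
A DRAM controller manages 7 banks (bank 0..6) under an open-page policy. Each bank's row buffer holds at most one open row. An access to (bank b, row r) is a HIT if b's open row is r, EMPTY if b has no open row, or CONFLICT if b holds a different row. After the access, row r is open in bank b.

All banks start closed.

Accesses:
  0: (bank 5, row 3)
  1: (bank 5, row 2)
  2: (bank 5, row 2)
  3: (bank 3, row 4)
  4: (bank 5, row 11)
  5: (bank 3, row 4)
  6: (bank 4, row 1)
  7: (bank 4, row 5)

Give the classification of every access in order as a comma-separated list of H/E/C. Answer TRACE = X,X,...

TRACE = E,C,H,E,C,H,E,C

0: bank 5 row 3 — prev None → EMPTY
1: bank 5 row 2 — prev 3 → CONFLICT
2: bank 5 row 2 — prev 2 → HIT
3: bank 3 row 4 — prev None → EMPTY
4: bank 5 row 11 — prev 2 → CONFLICT
5: bank 3 row 4 — prev 4 → HIT
6: bank 4 row 1 — prev None → EMPTY
7: bank 4 row 5 — prev 1 → CONFLICT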